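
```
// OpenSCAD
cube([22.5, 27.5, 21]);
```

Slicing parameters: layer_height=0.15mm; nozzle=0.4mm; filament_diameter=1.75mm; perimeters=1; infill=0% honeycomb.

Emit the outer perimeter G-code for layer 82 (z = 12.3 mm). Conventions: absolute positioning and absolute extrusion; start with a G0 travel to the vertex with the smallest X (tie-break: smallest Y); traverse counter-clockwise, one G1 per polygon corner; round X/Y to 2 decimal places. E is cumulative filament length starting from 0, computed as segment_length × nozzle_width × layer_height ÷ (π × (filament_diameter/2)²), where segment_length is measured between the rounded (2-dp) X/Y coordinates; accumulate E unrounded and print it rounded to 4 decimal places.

At z = 12.3 mm: the cube (footprint 22.5×27.5) is included at this height. The outline is a single polygon with 4 vertices. Extrusion per mm of travel: 0.4 × 0.15 / (π × 0.875²) = 0.024945. Accumulating E over each segment gives final E = 2.4945.

G0 X0.00 Y0.00 Z12.30
G1 X22.50 Y0.00 E0.5613
G1 X22.50 Y27.50 E1.2473
G1 X0.00 Y27.50 E1.8085
G1 X0.00 Y0.00 E2.4945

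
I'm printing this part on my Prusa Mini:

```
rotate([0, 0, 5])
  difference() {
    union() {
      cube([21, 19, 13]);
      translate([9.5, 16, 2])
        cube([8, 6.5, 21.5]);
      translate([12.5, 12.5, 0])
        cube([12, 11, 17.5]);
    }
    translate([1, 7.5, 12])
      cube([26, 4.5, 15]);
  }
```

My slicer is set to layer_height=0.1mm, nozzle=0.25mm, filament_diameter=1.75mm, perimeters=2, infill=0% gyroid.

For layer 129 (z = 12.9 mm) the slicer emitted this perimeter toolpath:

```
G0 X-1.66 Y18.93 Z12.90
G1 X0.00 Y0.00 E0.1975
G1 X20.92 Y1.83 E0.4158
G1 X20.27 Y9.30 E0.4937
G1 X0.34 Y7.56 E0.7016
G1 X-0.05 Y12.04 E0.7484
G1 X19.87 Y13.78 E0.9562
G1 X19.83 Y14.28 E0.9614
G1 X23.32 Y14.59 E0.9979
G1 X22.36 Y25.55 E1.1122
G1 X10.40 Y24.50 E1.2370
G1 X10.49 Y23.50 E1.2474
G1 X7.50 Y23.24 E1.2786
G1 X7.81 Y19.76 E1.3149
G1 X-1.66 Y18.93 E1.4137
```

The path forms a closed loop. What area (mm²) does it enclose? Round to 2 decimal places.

396.43 mm²

Apply the shoelace formula to the sequence of (X, Y) vertices; enclosed area = 396.43 mm².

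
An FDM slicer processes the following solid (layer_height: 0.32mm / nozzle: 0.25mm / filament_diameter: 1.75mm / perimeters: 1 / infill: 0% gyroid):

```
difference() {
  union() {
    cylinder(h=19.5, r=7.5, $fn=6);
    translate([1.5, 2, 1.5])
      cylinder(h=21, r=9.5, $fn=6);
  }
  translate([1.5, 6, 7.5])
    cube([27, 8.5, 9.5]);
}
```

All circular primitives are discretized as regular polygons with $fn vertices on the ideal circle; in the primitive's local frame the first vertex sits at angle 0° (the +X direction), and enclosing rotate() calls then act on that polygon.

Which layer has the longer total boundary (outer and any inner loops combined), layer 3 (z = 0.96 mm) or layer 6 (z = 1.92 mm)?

Layer 3 (z = 0.96): the cylinder: section is a regular 6-gon, circumradius r=7.5 (perimeter = 2·6·7.500·sin(180°/6) = 45.00 mm); the cylinder at (1.5, 2) does not reach this height (z outside [1.5, 22.5]); Taking the union: only the r=7.5 cylinder is present, so the union is just that shape — boundary = 45.00 mm; the cube at (1.5, 6) is not intersected at this z (z outside [7.5, 17]); Taking the first minus the rest: none of the subtracted shapes is present at this height, so the result so far is unchanged — boundary = 45.00 mm. So its perimeter = 45.00 mm. Layer 6 (z = 1.92): the cylinder: section is a regular 6-gon, circumradius r=7.5 (perimeter = 2·6·7.500·sin(180°/6) = 45.00 mm); the r=9.5 cylinder at (1.5, 2) contributes a regular 6-gon of circumradius 9.5 (perimeter = 2·6·9.500·sin(180°/6) = 57.00 mm); Taking the union: the regions partially overlap (shared area 139.83 mm²), so the edge portions inside another operand are dropped and the merged outline is re-measured after clipping — boundary = 57.96 mm; the cube at (1.5, 6) is absent (z outside [7.5, 17]); Taking the first minus the rest: none of the subtracted shapes is present at this height, so the result so far is unchanged — boundary = 57.96 mm. So its perimeter = 57.96 mm. Layer 6 is larger (57.96 vs 45.00 mm).

layer 6 (z = 1.92 mm)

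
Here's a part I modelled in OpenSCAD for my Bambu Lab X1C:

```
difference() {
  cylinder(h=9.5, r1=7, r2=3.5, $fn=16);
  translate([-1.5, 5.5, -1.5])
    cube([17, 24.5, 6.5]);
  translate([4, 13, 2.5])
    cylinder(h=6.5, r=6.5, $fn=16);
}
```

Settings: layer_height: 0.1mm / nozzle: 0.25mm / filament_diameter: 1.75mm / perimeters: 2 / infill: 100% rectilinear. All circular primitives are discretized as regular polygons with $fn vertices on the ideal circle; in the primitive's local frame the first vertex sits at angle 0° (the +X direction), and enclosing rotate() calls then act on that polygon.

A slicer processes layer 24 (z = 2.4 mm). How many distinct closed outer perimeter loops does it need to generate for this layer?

1

At z = 2.4 mm: the cone (r1=7→r2=3.5) has section circumradius 6.116 here — a regular 16-gon; the cube at (-1.5, 5.5) (footprint 17×24.5) is included at this height; the cylinder at (4, 13) is absent (z outside [2.5, 9]); Subtracting the remaining from the first: starting from the cone, the 17×24.5 cube at (-1.5, 5.5) partially overlaps it — only the 1.61 mm² overlap (of its 416.50 mm²) is removed, clipping the outline — 1 connected region. The result has 1 disconnected region.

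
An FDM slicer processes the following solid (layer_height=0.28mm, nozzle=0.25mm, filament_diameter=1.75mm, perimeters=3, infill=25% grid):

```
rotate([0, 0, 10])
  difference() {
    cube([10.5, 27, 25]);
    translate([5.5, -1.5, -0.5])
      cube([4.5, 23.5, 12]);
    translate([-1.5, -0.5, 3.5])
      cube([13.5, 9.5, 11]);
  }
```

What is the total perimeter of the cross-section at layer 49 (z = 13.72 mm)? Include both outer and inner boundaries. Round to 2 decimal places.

At z = 13.72 mm: the 10.5×27 cube contributes its full rectangle (perimeter 75.00 mm); the cube at (5.5, -1.5) is not intersected at this z (z outside [-0.5, 11.5]); the cube at (-1.5, -0.5) is present — its section is the full 13.5×9.5 rectangle (perimeter 46.00 mm); After the difference (first − rest): starting from the 10.5×27 cube, the 13.5×9.5 cube at (-1.5, -0.5) partially overlaps it — only the 94.50 mm² overlap (of its 128.25 mm²) is removed, clipping the outline — boundary = 57.00 mm; (whole slice rotated 10° about Z — lengths, areas and connectivity unchanged). Overall, the cross-section is a single solid region. Total boundary length (outer) = 57.00 mm.

57.00 mm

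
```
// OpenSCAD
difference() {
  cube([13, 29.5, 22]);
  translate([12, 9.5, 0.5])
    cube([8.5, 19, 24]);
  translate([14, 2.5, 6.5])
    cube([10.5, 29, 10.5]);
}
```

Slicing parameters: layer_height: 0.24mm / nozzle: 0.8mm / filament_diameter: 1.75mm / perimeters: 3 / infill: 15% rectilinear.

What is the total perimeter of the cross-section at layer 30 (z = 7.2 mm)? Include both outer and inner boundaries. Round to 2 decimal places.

At z = 7.2 mm: the cube (footprint 13×29.5) is included at this height (perimeter 85.00 mm); the cube at (12, 9.5) (footprint 8.5×19) is included at this height (perimeter 55.00 mm); the cube at (14, 2.5) is present — its section is the full 10.5×29 rectangle (perimeter 79.00 mm); Taking the first minus the rest: starting from the 13×29.5 cube, the 8.5×19 cube at (12, 9.5) partially overlaps it — only the 19.00 mm² overlap (of its 161.50 mm²) is removed, clipping the outline; the 10.5×29 cube at (14, 2.5) misses the remaining region (no effect) — boundary = 87.00 mm. Overall, the cross-section is a single solid region. Total boundary length (outer) = 87.00 mm.

87.00 mm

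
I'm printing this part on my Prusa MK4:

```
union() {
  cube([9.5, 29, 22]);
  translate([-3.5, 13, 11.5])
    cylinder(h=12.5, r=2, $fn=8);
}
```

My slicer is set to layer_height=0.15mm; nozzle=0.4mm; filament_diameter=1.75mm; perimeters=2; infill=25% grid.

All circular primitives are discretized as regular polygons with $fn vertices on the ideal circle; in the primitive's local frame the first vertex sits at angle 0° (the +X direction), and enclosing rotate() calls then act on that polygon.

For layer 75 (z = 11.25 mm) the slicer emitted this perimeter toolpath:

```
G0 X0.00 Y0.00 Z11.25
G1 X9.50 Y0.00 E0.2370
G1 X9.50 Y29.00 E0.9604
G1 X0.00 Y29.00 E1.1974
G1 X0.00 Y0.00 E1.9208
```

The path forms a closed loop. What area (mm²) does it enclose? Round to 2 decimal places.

275.50 mm²

Apply the shoelace formula to the sequence of (X, Y) vertices; enclosed area = 275.50 mm².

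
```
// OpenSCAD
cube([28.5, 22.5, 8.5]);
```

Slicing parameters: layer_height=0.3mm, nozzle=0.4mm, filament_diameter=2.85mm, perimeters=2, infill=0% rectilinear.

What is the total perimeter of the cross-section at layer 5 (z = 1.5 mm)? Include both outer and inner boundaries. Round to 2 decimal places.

102.00 mm

At z = 1.5 mm: the 28.5×22.5 cube contributes its full rectangle (perimeter 102.00 mm). Overall, the cross-section is a single solid region. Total boundary length (outer) = 102.00 mm.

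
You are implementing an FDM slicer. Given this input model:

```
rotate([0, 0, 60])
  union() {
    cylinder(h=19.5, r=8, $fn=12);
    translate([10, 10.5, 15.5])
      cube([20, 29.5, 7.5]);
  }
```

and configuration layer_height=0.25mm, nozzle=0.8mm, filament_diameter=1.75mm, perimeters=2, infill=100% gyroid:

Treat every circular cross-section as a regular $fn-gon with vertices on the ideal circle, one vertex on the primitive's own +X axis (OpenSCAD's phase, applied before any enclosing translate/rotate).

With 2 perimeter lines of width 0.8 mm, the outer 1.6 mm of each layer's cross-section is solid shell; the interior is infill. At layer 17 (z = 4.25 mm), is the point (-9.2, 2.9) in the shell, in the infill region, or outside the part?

outside

At z = 4.25 mm: the r=8 cylinder gives a regular 12-gon of circumradius 8 (constant along its height); the cube at (10, 10.5) does not reach this height (z outside [15.5, 23]); Combining (union): only the r=8 cylinder is present, so the union is just that shape — 1 connected region; (whole slice rotated 60° about Z — lengths, areas and connectivity unchanged). Overall, the cross-section is a single solid region. Undo the 60° rotation: the query point maps to (-2.089, 9.417) in the un-rotated model frame. The nearest boundary edge runs (0.00, 8.00)→(-4.00, 6.93); distance from the point to it = 1.91 mm. The point is not inside any of the regions above, so it lies outside the cross-section (1.91 mm from the nearest boundary).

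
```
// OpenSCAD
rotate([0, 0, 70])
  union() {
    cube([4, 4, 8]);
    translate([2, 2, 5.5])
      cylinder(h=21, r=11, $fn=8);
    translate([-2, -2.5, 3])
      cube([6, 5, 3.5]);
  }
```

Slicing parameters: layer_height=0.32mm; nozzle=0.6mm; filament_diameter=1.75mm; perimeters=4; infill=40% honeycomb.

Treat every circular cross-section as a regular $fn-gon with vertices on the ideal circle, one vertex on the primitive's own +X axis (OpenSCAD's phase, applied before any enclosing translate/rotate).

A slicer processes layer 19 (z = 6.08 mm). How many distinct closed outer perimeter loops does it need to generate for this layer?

At z = 6.08 mm: the cube is present — its section is the full 4×4 rectangle; the cylinder at (2, 2): section is a regular 8-gon, circumradius r=11; the cube at (-2, -2.5) (footprint 6×5) is included at this height; Merging all regions: the regions partially overlap (shared area 46.00 mm²), so overlapping operands fuse into one piece — 1 connected region; (rotated 70° about Z; rotation is an isometry so areas/perimeters/island counts are preserved). The result has 1 disconnected region.

1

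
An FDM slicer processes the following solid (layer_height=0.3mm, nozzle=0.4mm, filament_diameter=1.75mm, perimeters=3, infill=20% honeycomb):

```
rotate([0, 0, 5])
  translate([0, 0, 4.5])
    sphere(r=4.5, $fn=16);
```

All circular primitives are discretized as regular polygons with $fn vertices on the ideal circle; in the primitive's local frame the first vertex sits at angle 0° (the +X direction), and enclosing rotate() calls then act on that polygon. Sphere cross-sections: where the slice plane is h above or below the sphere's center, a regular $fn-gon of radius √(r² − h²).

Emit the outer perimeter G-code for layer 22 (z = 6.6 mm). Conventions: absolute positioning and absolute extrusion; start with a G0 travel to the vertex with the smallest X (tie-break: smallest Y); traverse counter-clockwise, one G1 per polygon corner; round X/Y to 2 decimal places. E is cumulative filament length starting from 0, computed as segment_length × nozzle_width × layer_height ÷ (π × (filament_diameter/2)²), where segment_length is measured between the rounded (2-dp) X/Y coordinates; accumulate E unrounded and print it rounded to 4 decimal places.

G0 X-3.96 Y-0.35 Z6.60
G1 X-3.53 Y-1.84 E0.0774
G1 X-2.56 Y-3.05 E0.1547
G1 X-1.20 Y-3.80 E0.2322
G1 X0.35 Y-3.96 E0.3100
G1 X1.84 Y-3.53 E0.3873
G1 X3.05 Y-2.56 E0.4647
G1 X3.80 Y-1.20 E0.5422
G1 X3.96 Y0.35 E0.6199
G1 X3.53 Y1.84 E0.6973
G1 X2.56 Y3.05 E0.7747
G1 X1.20 Y3.80 E0.8522
G1 X-0.35 Y3.96 E0.9299
G1 X-1.84 Y3.53 E1.0073
G1 X-3.05 Y2.56 E1.0846
G1 X-3.80 Y1.20 E1.1621
G1 X-3.96 Y-0.35 E1.2399

At z = 6.6 mm: the r=4.5 sphere contributes a regular 16-gon of circumradius √(4.5²−2.1²) = 3.980; (rotated 5° about Z; rotation is an isometry so areas/perimeters/island counts are preserved). The outline is a single polygon with 16 vertices. Extrusion per mm of travel: 0.4 × 0.3 / (π × 0.875²) = 0.049890. Accumulating E over each segment gives final E = 1.2399.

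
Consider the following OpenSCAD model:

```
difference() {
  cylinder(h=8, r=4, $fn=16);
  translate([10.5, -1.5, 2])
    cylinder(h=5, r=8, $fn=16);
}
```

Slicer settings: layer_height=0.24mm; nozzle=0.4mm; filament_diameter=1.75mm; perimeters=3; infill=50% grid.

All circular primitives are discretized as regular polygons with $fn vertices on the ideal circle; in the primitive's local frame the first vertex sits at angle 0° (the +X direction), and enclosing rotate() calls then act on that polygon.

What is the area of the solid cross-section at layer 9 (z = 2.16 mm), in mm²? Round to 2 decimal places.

At z = 2.16 mm: the cylinder: section is a regular 16-gon, circumradius r=4 (area = (16/2)·4.000²·sin(360°/16) = 48.98 mm²); the r=8 cylinder at (10.5, -1.5) gives a regular 16-gon of circumradius 8 (constant along its height) (area = (16/2)·8.000²·sin(360°/16) = 195.93 mm²); After the difference (first − rest): starting from the r=4 cylinder (48.98 mm²), the r=8 cylinder at (10.5, -1.5) partially overlaps it — only the 4.16 mm² overlap (of its 195.93 mm²) is removed, clipping the outline — area = 44.82 mm². Overall, the cross-section is a single solid region. Net area = 44.82 mm².

44.82 mm²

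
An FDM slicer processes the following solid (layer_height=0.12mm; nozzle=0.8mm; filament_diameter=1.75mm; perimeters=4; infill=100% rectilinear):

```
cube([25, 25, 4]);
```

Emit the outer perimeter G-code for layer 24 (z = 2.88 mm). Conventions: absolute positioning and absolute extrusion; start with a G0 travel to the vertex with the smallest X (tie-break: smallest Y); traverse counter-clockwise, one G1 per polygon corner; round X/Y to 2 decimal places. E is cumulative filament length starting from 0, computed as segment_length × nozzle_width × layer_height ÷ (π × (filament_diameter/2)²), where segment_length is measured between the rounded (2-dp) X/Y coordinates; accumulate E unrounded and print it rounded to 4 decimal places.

At z = 2.88 mm: the cube (footprint 25×25) is included at this height. The outline is a single polygon with 4 vertices. Extrusion per mm of travel: 0.8 × 0.12 / (π × 0.875²) = 0.039912. Accumulating E over each segment gives final E = 3.9912.

G0 X0.00 Y0.00 Z2.88
G1 X25.00 Y0.00 E0.9978
G1 X25.00 Y25.00 E1.9956
G1 X0.00 Y25.00 E2.9934
G1 X0.00 Y0.00 E3.9912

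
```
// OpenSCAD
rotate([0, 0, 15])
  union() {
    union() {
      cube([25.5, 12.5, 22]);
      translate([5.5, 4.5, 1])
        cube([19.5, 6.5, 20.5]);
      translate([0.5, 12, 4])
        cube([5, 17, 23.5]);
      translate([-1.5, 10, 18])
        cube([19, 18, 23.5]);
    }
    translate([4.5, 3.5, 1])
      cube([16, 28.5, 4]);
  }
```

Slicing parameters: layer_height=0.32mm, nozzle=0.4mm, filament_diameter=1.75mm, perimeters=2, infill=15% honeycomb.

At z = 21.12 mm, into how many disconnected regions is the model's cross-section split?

At z = 21.12 mm: the 25.5×12.5 cube contributes its full rectangle; the cube at (5.5, 4.5) is present — its section is the full 19.5×6.5 rectangle; the cube at (0.5, 12) (footprint 5×17) is included at this height; the cube at (-1.5, 10) is present — its section is the full 19×18 rectangle; Taking the union: the regions partially overlap (shared area 250.50 mm²), so overlapping operands fuse into one piece — 1 connected region; the cube at (4.5, 3.5) is not intersected at this z (z outside [1, 5]); Taking the union: only that combined region is present, so the union is just that shape — 1 connected region; (whole slice rotated 15° about Z — lengths, areas and connectivity unchanged). The result has 1 disconnected region.

1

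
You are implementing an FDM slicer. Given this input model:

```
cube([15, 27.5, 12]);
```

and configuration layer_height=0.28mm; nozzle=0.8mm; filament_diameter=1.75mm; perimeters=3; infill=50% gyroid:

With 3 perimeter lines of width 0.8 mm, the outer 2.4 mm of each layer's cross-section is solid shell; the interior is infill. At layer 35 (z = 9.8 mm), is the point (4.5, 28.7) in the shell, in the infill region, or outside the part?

outside

At z = 9.8 mm: the 15×27.5 cube contributes its full rectangle. Overall, the cross-section is a single solid region. The nearest boundary edge runs (15.00, 27.50)→(0.00, 27.50); distance from the point to it = 1.20 mm. The point is not inside any of the regions above, so it lies outside the cross-section (1.20 mm from the nearest boundary).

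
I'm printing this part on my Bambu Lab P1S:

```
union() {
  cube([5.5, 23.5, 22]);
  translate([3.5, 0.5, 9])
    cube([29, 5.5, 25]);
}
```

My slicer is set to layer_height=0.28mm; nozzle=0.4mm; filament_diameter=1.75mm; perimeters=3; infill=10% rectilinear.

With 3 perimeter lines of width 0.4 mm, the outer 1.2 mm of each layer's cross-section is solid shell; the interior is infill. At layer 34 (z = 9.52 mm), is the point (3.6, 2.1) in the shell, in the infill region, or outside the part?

At z = 9.52 mm: the cube (footprint 5.5×23.5) is included at this height; the cube at (3.5, 0.5) (footprint 29×5.5) is included at this height; Taking the union: the regions partially overlap (shared area 11.00 mm²), so overlapping operands fuse into one piece — 1 connected region. Overall, the cross-section is a single solid region. The nearest boundary edge runs (5.50, 0.00)→(0.00, 0.00); distance from the point to it = 2.10 mm. The point is inside the cross-section and 2.10 mm from the nearest boundary — more than the 1.2 mm shell width (3 × 0.4), so it's in the infill interior.

infill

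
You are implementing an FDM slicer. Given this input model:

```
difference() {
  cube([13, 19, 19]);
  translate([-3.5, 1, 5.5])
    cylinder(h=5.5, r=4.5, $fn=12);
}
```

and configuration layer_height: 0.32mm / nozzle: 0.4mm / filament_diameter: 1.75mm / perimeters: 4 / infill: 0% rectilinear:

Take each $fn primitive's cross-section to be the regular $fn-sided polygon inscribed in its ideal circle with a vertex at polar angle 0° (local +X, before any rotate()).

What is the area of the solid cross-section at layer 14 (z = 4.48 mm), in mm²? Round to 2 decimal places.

247.00 mm²

At z = 4.48 mm: the cube (footprint 13×19) is included at this height (area 247.00 mm²); the cylinder at (-3.5, 1) does not reach this height (z outside [5.5, 11]); After the difference (first − rest): none of the subtracted shapes is present at this height, so the 13×19 cube is unchanged — area = 247.00 mm². Overall, the cross-section is a single solid region. Net area = 247.00 mm².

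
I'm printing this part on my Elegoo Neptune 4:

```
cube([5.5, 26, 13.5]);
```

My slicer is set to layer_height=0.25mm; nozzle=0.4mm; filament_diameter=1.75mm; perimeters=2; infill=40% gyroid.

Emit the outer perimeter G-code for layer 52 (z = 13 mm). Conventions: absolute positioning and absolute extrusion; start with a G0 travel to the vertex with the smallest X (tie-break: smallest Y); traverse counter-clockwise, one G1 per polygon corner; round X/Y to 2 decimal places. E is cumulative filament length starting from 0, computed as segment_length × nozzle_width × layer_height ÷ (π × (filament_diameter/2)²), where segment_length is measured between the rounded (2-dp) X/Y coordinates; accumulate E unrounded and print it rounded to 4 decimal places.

At z = 13 mm: the cube (footprint 5.5×26) is included at this height. The outline is a single polygon with 4 vertices. Extrusion per mm of travel: 0.4 × 0.25 / (π × 0.875²) = 0.041575. Accumulating E over each segment gives final E = 2.6192.

G0 X0.00 Y0.00 Z13.00
G1 X5.50 Y0.00 E0.2287
G1 X5.50 Y26.00 E1.3096
G1 X0.00 Y26.00 E1.5383
G1 X0.00 Y0.00 E2.6192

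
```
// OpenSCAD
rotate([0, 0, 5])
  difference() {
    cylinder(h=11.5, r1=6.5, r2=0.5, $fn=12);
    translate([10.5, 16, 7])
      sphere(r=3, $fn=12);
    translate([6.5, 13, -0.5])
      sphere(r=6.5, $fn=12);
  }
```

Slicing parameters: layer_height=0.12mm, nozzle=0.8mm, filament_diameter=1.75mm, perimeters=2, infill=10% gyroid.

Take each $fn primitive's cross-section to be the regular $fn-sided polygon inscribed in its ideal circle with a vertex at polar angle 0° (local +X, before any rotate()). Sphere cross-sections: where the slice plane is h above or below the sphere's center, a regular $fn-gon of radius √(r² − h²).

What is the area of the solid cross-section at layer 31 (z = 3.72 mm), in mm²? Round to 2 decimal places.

62.36 mm²

At z = 3.72 mm: the cone contributes a regular 12-gon of circumradius 4.559 (interpolated between r1=6.5 and r2=0.5 at t=0.323) (area = (12/2)·4.559²·sin(360°/12) = 62.36 mm²); the sphere at (10.5, 16) is not intersected at this z (|z−center|=3.280 > r=3); the r=6.5 sphere at (6.5, 13) slices to a regular 12-gon of circumradius 4.944 (√(r²−h²) with h=4.22 from center) (area = (12/2)·4.944²·sin(360°/12) = 73.32 mm²); Subtracting the remaining from the first: starting from the cone (62.36 mm²), the r=6.5 sphere at (6.5, 13) misses the remaining region (no effect) — area = 62.36 mm²; (whole slice rotated 5° about Z — lengths, areas and connectivity unchanged). Overall, the cross-section is a single solid region. Net area = 62.36 mm².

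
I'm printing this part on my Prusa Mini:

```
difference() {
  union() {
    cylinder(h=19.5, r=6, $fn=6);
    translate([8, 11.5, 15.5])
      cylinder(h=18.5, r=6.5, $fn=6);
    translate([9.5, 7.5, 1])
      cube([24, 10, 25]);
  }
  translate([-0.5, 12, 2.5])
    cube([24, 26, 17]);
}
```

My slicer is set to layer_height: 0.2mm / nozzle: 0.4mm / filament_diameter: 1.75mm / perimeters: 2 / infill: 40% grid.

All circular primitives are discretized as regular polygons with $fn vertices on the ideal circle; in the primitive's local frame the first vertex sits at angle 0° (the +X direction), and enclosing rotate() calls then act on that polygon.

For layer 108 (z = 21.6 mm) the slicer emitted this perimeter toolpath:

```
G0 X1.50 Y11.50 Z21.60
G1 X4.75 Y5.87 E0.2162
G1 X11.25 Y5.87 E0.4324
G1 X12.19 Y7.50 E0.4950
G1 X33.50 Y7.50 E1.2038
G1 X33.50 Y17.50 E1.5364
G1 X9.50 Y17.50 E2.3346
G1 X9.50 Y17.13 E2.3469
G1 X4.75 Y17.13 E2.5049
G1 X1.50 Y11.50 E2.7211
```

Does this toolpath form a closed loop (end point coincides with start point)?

yes

Start point (G0): (1.50, 11.50). End point (last G1): the path returns to the start — closed.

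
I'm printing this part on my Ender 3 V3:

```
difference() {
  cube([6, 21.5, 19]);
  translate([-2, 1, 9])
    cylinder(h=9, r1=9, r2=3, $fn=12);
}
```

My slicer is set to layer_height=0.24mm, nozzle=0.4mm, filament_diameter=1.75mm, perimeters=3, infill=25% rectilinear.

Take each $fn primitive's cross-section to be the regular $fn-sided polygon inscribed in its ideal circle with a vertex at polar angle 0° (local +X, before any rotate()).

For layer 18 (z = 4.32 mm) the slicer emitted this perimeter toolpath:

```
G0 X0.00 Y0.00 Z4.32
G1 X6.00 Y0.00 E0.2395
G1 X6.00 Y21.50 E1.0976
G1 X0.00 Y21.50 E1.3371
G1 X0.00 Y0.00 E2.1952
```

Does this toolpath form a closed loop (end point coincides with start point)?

yes

Start point (G0): (0.00, 0.00). End point (last G1): the path returns to the start — closed.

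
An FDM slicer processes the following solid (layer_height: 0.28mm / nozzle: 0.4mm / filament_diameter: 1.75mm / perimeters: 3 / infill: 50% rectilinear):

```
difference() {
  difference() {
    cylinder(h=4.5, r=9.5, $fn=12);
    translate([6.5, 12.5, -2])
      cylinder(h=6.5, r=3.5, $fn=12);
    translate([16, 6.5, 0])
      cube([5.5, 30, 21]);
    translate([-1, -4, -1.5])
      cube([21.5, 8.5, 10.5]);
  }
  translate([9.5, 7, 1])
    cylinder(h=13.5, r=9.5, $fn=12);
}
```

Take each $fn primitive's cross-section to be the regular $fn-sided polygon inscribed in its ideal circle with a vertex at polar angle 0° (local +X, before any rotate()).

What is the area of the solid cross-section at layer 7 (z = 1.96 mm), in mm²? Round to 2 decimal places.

160.32 mm²

At z = 1.96 mm: the r=9.5 cylinder gives a regular 12-gon of circumradius 9.5 (constant along its height) (area = (12/2)·9.500²·sin(360°/12) = 270.75 mm²); the r=3.5 cylinder at (6.5, 12.5) gives a regular 12-gon of circumradius 3.5 (constant along its height) (area = (12/2)·3.500²·sin(360°/12) = 36.75 mm²); the cube at (16, 6.5) is present — its section is the full 5.5×30 rectangle (area 165.00 mm²); the 21.5×8.5 cube at (-1, -4) contributes its full rectangle (area 182.75 mm²); Taking the first minus the rest: starting from the r=9.5 cylinder (270.75 mm²), the r=3.5 cylinder at (6.5, 12.5) misses the remaining region (no effect); the 5.5×30 cube at (16, 6.5) misses the remaining region (no effect); the 21.5×8.5 cube at (-1, -4) partially overlaps it — only the 84.39 mm² overlap (of its 182.75 mm²) is removed, clipping the outline — area = 186.36 mm²; the cylinder at (9.5, 7): section is a regular 12-gon, circumradius r=9.5 (area = (12/2)·9.500²·sin(360°/12) = 270.75 mm²); After the difference (first − rest): starting from that combined region (186.36 mm²), the r=9.5 cylinder at (9.5, 7) partially overlaps it — only the 26.03 mm² overlap (of its 270.75 mm²) is removed, clipping the outline — area = 160.32 mm². Overall, the cross-section is a single solid region. Net area = 160.32 mm².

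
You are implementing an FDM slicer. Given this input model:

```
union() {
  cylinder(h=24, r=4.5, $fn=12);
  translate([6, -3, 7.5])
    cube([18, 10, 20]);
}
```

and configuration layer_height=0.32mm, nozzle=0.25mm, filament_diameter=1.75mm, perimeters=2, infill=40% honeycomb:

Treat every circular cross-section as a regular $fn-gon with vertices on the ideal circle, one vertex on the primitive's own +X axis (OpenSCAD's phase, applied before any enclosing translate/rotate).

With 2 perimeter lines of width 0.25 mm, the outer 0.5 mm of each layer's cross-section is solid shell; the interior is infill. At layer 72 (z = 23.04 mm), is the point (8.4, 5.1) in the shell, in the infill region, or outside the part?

At z = 23.04 mm: the cylinder: section is a regular 12-gon, circumradius r=4.5; the cube at (6, -3) is present — its section is the full 18×10 rectangle; Combining (union): the 2 present regions are separate (no shared area or edge), so areas and boundary lengths simply add and each stays a separate island — 2 connected regions. Overall, the cross-section has 2 separate islands. The nearest boundary edge runs (6.00, 7.00)→(24.00, 7.00); distance from the point to it = 1.90 mm. (Shell/infill is judged within the island containing the point — the largest one.) The point is inside the cross-section and 1.90 mm from the nearest boundary — more than the 0.5 mm shell width (2 × 0.25), so it's in the infill interior.

infill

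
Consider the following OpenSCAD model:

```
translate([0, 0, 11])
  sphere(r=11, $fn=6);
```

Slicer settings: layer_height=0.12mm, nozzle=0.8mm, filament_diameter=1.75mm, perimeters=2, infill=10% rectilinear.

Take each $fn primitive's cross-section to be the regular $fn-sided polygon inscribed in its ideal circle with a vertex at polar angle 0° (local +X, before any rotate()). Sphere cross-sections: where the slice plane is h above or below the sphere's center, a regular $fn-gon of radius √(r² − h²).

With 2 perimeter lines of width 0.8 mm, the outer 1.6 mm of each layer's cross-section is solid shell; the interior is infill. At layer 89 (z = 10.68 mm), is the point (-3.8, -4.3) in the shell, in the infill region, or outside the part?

At z = 10.68 mm: the sphere: section is a regular 6-gon, circumradius = √(r²−h²) = √(11²−0.32²) = 10.995. Overall, the cross-section is a single solid region. The nearest boundary edge runs (-11.00, 0.00)→(-5.50, -9.52); distance from the point to it = 4.08 mm. The point is inside the cross-section and 4.08 mm from the nearest boundary — more than the 1.6 mm shell width (2 × 0.8), so it's in the infill interior.

infill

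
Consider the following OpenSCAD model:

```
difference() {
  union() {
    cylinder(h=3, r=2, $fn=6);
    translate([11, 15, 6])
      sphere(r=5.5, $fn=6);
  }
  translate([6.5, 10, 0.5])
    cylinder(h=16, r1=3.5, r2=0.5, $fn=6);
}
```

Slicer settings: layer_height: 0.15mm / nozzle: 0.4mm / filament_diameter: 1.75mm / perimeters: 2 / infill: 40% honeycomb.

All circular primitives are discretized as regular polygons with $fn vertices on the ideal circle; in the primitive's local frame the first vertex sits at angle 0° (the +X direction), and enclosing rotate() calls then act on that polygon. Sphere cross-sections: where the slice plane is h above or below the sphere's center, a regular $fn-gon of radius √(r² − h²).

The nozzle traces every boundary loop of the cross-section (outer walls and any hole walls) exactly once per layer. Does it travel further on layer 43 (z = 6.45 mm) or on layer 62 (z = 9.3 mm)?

Layer 43 (z = 6.45): the cylinder is absent (z outside [0, 3]); the r=5.5 sphere at (11, 15) slices to a regular 6-gon of circumradius 5.482 (√(r²−h²) with h=0.45 from center) (perimeter = 2·6·5.482·sin(180°/6) = 32.89 mm); Merging all regions: only the r=5.5 sphere at (11, 15) is present, so the union is just that shape — boundary = 32.89 mm; the cone at (6.5, 10) (r1=3.5→r2=0.5) has section circumradius 2.384 here — a regular 6-gon (perimeter = 2·6·2.384·sin(180°/6) = 14.31 mm); Taking the first minus the rest: starting from that combined region, the cone at (6.5, 10) partially overlaps it — only the 0.87 mm² overlap (of its 14.77 mm²) is removed, clipping the outline — boundary = 32.89 mm. So its perimeter = 32.89 mm. Layer 62 (z = 9.3): the cylinder is not intersected at this z (z outside [0, 3]); the sphere at (11, 15): section is a regular 6-gon, circumradius = √(r²−h²) = √(5.5²−3.3²) = 4.400 (perimeter = 2·6·4.400·sin(180°/6) = 26.40 mm); Taking the union: only the r=5.5 sphere at (11, 15) is present, so the union is just that shape — boundary = 26.40 mm; the cone at (6.5, 10) (r1=3.5→r2=0.5) has section circumradius 1.850 here — a regular 6-gon (perimeter = 2·6·1.850·sin(180°/6) = 11.10 mm); After the difference (first − rest): starting from the result so far, the cone at (6.5, 10) misses the remaining region (no effect) — boundary = 26.40 mm. So its perimeter = 26.40 mm. Layer 43 is larger (32.89 vs 26.40 mm).

layer 43 (z = 6.45 mm)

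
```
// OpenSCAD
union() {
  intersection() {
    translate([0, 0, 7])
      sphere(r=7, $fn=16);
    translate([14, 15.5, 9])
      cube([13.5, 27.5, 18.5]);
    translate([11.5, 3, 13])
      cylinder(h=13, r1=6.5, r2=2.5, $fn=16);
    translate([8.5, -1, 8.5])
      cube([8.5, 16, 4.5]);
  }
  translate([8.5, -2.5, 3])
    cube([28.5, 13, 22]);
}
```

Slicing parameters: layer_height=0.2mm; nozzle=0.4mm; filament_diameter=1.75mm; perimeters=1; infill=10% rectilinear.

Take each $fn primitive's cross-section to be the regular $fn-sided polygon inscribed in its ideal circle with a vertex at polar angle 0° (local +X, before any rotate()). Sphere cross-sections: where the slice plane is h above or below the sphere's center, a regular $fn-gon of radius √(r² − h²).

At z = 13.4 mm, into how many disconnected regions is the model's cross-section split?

At z = 13.4 mm: the sphere: section is a regular 16-gon, circumradius = √(r²−h²) = √(7²−6.4²) = 2.835; the cube at (14, 15.5) (footprint 13.5×27.5) is included at this height; the cone at (11.5, 3) (r1=6.5→r2=2.5) has section circumradius 6.377 here — a regular 16-gon; the cube at (8.5, -1) does not reach this height (z outside [8.5, 13]); Taking the intersection: at least one operand is absent at this height, so nothing remains; the cube at (8.5, -2.5) is present — its section is the full 28.5×13 rectangle; Merging all regions: only the 28.5×13 cube at (8.5, -2.5) is present, so the union is just that shape — 1 connected region. The result has 1 disconnected region.

1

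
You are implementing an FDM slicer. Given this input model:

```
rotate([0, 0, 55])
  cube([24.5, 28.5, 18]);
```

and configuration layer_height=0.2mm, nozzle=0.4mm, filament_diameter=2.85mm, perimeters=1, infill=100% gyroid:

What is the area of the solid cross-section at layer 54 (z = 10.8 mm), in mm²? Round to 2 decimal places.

At z = 10.8 mm: the cube (footprint 24.5×28.5) is included at this height (area 698.25 mm²); (rotated 55° about Z; rotation is an isometry so areas/perimeters/island counts are preserved). Overall, the cross-section is a single solid region. Net area = 698.25 mm².

698.25 mm²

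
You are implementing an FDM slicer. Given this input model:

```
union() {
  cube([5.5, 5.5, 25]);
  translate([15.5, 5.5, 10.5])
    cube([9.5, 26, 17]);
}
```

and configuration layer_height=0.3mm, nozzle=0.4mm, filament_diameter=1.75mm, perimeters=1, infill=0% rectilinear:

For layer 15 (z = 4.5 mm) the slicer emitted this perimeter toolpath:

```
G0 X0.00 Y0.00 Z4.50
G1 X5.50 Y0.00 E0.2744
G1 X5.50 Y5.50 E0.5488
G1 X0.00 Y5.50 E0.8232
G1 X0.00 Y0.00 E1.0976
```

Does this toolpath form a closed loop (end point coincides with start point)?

yes

Start point (G0): (0.00, 0.00). End point (last G1): the path returns to the start — closed.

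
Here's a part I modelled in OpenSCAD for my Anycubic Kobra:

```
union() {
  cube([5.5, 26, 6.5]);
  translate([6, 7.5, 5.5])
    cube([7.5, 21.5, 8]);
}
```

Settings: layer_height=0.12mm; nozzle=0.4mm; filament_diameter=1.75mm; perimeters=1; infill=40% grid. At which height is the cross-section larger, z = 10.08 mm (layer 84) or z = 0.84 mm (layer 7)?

Layer 84 (z = 10.08): the cube is not intersected at this z (z outside [0, 6.5]); the cube at (6, 7.5) (footprint 7.5×21.5) is included at this height (area 161.25 mm²); Taking the union: only the 7.5×21.5 cube at (6, 7.5) is present, so the union is just that shape — area = 161.25 mm². So its area = 161.25 mm². Layer 7 (z = 0.84): the cube (footprint 5.5×26) is included at this height (area 143.00 mm²); the cube at (6, 7.5) is not intersected at this z (z outside [5.5, 13.5]); Merging all regions: only the 5.5×26 cube is present, so the union is just that shape — area = 143.00 mm². So its area = 143.00 mm². Layer 84 is larger (161.25 vs 143.00 mm²).

layer 84 (z = 10.08 mm)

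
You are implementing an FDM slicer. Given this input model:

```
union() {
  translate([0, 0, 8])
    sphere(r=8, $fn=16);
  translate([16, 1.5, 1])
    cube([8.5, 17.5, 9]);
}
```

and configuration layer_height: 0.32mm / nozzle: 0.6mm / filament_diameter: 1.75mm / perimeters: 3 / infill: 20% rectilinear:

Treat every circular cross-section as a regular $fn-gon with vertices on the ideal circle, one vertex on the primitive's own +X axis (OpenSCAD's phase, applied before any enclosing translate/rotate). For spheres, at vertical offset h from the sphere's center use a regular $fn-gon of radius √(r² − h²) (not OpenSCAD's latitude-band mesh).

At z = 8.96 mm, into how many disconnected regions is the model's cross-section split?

2

At z = 8.96 mm: the r=8 sphere slices to a regular 16-gon of circumradius 7.942 (√(r²−h²) with h=0.96 from center); the cube at (16, 1.5) is present — its section is the full 8.5×17.5 rectangle; Merging all regions: the 2 present regions are separate (no shared area or edge), so areas and boundary lengths simply add and each stays a separate island — 2 connected regions. The result has 2 disconnected regions.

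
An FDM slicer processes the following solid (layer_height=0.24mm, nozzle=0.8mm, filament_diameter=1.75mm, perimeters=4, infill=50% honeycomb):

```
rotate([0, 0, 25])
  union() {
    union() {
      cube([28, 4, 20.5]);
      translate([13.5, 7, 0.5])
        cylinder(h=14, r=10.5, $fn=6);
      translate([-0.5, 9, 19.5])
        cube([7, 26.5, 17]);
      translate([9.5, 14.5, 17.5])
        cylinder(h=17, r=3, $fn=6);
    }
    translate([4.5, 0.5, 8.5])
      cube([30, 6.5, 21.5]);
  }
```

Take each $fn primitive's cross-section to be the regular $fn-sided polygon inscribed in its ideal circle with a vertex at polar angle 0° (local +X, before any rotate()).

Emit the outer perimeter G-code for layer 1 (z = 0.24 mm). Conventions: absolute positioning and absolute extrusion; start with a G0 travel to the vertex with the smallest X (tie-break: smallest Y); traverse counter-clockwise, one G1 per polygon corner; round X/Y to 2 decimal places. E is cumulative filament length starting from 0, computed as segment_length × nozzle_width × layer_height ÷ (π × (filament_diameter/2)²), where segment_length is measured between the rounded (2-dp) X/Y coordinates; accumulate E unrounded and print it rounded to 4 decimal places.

G0 X-1.69 Y3.63 Z0.24
G1 X0.00 Y0.00 E0.3196
G1 X25.38 Y11.83 E2.5548
G1 X23.69 Y15.46 E2.8745
G1 X-1.69 Y3.63 E5.1097

At z = 0.24 mm: the cube is present — its section is the full 28×4 rectangle; the cylinder at (13.5, 7) is not intersected at this z (z outside [0.5, 14.5]); the cube at (-0.5, 9) is not intersected at this z (z outside [19.5, 36.5]); the cylinder at (9.5, 14.5) is absent (z outside [17.5, 34.5]); Merging all regions: only the 28×4 cube is present, so the union is just that shape — 1 connected region; the cube at (4.5, 0.5) is not intersected at this z (z outside [8.5, 30]); Merging all regions: only the result so far is present, so the union is just that shape — 1 connected region; (rotated 25° about Z; rotation is an isometry so areas/perimeters/island counts are preserved). The outline is a single polygon with 4 vertices. Extrusion per mm of travel: 0.8 × 0.24 / (π × 0.875²) = 0.079824. Accumulating E over each segment gives final E = 5.1097.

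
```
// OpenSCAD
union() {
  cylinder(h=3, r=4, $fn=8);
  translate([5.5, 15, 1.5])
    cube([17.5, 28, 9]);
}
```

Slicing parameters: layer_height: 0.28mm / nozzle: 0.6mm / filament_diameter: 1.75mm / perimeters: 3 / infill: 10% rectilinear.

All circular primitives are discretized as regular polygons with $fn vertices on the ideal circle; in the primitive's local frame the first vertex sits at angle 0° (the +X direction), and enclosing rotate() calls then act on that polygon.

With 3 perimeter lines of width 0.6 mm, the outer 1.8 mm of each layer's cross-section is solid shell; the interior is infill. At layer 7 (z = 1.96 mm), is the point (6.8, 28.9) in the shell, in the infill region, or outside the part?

At z = 1.96 mm: the r=4 cylinder gives a regular 8-gon of circumradius 4 (constant along its height); the cube at (5.5, 15) (footprint 17.5×28) is included at this height; Taking the union: the 2 present regions are separate (no shared area or edge), so areas and boundary lengths simply add and each stays a separate island — 2 connected regions. Overall, the cross-section has 2 separate islands. The nearest boundary edge runs (5.50, 15.00)→(5.50, 43.00); distance from the point to it = 1.30 mm. (Shell/infill is judged within the island containing the point — the largest one.) The point is inside the cross-section, 1.30 mm from the nearest boundary — within the 1.8 mm shell band (3 × 0.6).

shell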